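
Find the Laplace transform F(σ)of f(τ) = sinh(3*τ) 3/(σ^2 - 9)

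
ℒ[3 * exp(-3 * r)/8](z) 3/(8 * (z + 3))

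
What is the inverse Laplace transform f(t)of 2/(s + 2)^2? 2*t*exp(-2*t)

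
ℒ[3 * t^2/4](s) 3/ (2 * s^3)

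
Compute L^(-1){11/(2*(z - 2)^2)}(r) 11*r*exp(2*r)/2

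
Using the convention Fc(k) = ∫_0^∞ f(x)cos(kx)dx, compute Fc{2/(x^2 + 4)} pi * exp(-2 * k)/2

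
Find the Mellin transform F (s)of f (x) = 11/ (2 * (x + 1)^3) 11 * pi * (s - 2) * (s - 1)/ (4 * sin (pi * s))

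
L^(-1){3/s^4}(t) t^3/2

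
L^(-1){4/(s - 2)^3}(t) 2 * t^2 * exp(2 * t)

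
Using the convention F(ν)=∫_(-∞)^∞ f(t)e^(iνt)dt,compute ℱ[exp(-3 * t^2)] sqrt(3) * sqrt(pi) * exp(-ν^2/12)/3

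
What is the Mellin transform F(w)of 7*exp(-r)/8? 7*gamma(w)/8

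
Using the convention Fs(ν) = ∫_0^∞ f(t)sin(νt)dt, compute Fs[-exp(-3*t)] -ν/(ν^2 + 9)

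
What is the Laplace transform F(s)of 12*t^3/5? 72/(5*s^4)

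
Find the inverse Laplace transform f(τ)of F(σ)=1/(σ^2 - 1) sinh(τ)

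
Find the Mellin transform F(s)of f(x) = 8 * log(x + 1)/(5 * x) -8 * pi * csc(pi * s)/(5 * s - 5)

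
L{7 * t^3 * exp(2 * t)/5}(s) 42/(5 * (s - 2)^4)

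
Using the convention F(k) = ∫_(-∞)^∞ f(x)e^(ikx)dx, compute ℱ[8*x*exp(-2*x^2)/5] sqrt(2)*I*sqrt(pi)*k*exp(-k^2/8)/5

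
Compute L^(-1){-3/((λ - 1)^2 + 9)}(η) -exp(η)*sin(3*η)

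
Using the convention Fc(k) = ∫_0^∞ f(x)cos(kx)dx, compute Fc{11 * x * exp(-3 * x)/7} 11 * (9 - k^2)/(7 * (k^2 + 9)^2)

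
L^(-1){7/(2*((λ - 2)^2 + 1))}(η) 7*exp(2*η)*sin(η)/2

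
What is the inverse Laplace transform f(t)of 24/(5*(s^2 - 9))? 8*sinh(3*t)/5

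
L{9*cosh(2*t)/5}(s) 9*s/(5*(s^2 - 4))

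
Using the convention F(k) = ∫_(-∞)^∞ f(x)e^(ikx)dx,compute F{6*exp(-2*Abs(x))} 24/(k^2 + 4)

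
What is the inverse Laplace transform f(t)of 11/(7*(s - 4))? 11*exp(4*t)/7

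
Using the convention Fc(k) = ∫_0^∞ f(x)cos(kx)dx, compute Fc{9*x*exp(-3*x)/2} 9*(9 - k^2)/(2*(k^2 + 9)^2)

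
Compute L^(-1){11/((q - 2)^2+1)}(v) 11 * exp(2 * v) * sin(v)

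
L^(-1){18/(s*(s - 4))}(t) 9*exp(2*t)*sinh(2*t)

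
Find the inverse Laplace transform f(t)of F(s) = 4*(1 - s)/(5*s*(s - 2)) -4*exp(t)*cosh(t)/5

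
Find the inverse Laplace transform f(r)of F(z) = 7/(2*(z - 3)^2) 7*r*exp(3*r)/2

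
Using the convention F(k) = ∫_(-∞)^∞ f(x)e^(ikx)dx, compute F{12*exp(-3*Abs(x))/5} 72/(5*(k^2+9))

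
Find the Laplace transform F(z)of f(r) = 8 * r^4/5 192/(5 * z^5)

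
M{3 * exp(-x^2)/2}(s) 3 * gamma(s/2)/4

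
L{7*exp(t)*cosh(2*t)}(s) 7*(s - 1)/((s - 1)^2 - 4)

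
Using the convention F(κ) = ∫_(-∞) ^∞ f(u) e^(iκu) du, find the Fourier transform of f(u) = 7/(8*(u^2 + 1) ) 7*pi*exp(-Abs(κ) ) /8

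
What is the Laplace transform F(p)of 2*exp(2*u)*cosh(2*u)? 2*(p - 2)/(p*(p - 4))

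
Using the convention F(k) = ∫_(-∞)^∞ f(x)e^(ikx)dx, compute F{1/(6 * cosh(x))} pi/(6 * cosh(pi * k/2))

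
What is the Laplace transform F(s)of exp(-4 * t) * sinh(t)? 1/((s + 4)^2 - 1)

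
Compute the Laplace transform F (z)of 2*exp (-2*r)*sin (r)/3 2/ (3*( (z + 2)^2 + 1))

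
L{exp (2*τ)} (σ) 1/ (σ - 2)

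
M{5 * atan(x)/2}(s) -5 * pi * sec(pi * s/2)/(4 * s)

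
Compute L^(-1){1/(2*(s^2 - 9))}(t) sinh(3*t)/6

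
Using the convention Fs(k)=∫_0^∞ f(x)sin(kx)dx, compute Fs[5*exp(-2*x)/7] 5*k/(7*(k^2 + 4))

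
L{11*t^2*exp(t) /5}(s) 22/(5*(s - 1) ^3) 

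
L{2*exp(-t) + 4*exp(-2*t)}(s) 2/(s + 1) + 4/(s + 2)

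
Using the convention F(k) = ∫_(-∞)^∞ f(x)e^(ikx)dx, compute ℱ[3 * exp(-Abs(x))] 6/(k^2 + 1)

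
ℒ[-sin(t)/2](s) -1/(2 * s^2 + 2)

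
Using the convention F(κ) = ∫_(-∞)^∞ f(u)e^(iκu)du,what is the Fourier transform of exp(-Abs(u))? 2/(κ^2 + 1)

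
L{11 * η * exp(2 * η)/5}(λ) 11/(5 * (λ - 2)^2)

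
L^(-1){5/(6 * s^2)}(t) 5 * t/6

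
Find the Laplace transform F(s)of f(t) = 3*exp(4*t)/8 3/(8*(s - 4))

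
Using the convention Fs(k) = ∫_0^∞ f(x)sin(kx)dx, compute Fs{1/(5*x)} pi/10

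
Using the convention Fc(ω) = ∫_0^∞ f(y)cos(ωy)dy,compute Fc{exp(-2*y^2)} sqrt(2)*sqrt(pi)*exp(-ω^2/8)/4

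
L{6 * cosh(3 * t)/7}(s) 6 * s/(7 * (s^2 - 9))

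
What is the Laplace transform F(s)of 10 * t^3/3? 20/s^4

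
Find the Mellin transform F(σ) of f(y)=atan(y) -pi * sec(pi * σ/2) /(2 * σ) 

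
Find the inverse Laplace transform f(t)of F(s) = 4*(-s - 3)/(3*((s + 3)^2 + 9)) -4*exp(-3*t)*cos(3*t)/3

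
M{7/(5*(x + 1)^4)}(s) 7*gamma(s)*gamma(4 - s)/30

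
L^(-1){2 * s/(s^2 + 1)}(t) 2 * cos(t)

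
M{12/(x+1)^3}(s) 6*pi*(s - 2)*(s - 1)/sin(pi*s)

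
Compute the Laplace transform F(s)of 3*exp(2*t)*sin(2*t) 6/((s - 2)^2+4)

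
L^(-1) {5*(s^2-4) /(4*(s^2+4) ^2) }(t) 5*t*cos(2*t) /4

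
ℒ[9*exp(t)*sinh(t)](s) 9/(s*(s - 2) ) 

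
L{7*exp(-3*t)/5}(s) 7/(5*(s+3))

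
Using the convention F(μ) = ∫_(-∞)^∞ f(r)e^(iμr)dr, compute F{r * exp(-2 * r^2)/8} sqrt(2) * I * sqrt(pi) * μ * exp(-μ^2/8)/64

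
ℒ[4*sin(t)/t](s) 4*atan(1/s)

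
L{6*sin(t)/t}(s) 6*atan(1/s)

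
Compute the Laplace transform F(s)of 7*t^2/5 14/(5*s^3)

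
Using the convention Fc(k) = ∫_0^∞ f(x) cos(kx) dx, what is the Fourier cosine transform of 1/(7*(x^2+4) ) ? pi*exp(-2*k) /28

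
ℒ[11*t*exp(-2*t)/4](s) 11/(4*(s + 2)^2)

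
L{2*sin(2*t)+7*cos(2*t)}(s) 7*s/(s^2+4)+4/(s^2+4)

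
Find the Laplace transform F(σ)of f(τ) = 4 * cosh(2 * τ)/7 4 * σ/(7 * (σ^2 - 4))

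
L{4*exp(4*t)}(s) 4/(s - 4)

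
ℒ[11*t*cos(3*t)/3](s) 11*(s^2 - 9)/(3*(s^2 + 9)^2)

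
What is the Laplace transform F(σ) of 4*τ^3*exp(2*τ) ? 24/(σ - 2) ^4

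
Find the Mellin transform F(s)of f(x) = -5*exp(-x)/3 -5*gamma(s)/3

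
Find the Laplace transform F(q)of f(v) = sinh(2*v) 2/(q^2 - 4)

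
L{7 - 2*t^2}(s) 7/s - 4/s^3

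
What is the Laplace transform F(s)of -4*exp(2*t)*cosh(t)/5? 4*(2 - s)/(5*((s - 2)^2 - 1))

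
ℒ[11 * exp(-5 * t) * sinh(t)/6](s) 11/(6 * ((s + 5)^2-1))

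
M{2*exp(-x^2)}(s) gamma(s/2)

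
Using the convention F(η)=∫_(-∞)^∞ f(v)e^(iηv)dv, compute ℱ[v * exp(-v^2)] I * sqrt(pi) * η * exp(-η^2/4)/2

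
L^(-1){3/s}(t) 3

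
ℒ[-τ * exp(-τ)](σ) -1/(σ + 1)^2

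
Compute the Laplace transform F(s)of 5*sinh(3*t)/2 15/(2*(s^2 - 9))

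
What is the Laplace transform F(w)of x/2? 1/(2 * w^2)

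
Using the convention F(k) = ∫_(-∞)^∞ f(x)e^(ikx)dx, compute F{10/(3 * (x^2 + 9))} 10 * pi * exp(-3 * Abs(k))/9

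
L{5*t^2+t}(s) 10/s^3+s^(-2)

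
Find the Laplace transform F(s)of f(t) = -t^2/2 -1/s^3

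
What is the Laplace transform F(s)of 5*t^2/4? 5/(2*s^3)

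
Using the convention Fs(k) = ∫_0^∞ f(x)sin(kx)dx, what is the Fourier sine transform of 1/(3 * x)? pi/6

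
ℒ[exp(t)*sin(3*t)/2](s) 3/(2*((s - 1)^2 + 9))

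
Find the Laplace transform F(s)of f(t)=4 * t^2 8/s^3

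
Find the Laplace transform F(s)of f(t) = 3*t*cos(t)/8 3*(s^2 - 1)/(8*(s^2 + 1)^2)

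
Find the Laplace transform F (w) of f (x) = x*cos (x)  (w^2 - 1) / (w^2 + 1) ^2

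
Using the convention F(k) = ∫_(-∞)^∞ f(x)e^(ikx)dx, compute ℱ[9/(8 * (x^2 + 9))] 3 * pi * exp(-3 * Abs(k))/8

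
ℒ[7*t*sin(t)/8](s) 7*s/(4*(s^2 + 1)^2)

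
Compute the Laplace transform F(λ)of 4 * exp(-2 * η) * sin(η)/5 4/(5 * ((λ+2)^2+1))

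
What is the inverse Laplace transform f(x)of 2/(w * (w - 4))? exp(2 * x) * sinh(2 * x)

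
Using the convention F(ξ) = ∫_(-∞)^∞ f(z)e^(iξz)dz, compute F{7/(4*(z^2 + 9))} 7*pi*exp(-3*Abs(ξ))/12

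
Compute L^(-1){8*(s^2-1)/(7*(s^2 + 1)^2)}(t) 8*t*cos(t)/7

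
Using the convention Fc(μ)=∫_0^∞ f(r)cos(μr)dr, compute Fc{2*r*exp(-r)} 2*(1 - μ^2)/(μ^2+1)^2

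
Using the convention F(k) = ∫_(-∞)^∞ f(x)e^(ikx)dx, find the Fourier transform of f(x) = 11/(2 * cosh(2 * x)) 11 * pi/(4 * cosh(pi * k/4))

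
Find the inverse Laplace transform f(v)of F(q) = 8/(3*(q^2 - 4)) 4*sinh(2*v)/3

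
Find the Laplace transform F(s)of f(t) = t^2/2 s^(-3)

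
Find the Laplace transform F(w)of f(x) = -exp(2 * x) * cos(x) (2 - w)/((w - 2)^2+1)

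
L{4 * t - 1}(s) 4/s^2 - 1/s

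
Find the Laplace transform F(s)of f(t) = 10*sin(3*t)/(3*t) 10*atan(3/s)/3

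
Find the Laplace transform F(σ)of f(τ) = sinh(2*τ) 2/(σ^2 - 4)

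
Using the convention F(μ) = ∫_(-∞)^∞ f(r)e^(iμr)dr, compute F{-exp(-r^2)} -sqrt(pi) * exp(-μ^2/4)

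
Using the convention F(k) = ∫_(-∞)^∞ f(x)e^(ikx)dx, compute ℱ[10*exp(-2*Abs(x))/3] 40/(3*(k^2 + 4))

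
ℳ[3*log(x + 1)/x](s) -3*pi*csc(pi*s)/(s - 1)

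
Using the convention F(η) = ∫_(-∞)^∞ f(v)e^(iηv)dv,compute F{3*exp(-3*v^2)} sqrt(3)*sqrt(pi)*exp(-η^2/12)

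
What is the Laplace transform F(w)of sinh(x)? 1/(w^2 - 1)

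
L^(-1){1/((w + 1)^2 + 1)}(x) exp(-x)*sin(x)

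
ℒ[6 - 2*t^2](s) 6/s - 4/s^3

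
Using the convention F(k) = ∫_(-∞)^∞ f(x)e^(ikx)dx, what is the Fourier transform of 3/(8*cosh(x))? 3*pi/(8*cosh(pi*k/2))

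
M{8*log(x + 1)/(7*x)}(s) -8*pi*csc(pi*s)/(7*s - 7)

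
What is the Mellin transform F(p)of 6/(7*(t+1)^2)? -6*pi*(p - 1)/(7*sin(pi*p))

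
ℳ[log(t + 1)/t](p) -pi*csc(pi*p)/(p - 1)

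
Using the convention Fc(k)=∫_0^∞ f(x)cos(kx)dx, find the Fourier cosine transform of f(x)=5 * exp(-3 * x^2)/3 5 * sqrt(3) * sqrt(pi) * exp(-k^2/12)/18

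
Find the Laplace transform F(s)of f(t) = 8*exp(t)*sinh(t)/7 8/(7*s*(s - 2))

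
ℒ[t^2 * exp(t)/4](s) 1/(2 * (s - 1)^3)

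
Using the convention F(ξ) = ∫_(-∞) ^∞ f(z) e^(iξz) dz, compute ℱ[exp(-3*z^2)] sqrt(3)*sqrt(pi)*exp(-ξ^2/12) /3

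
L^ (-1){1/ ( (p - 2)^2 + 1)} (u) exp (2*u)*sin (u)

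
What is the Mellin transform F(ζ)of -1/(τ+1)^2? pi*(ζ - 1)/sin(pi*ζ)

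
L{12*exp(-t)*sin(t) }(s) 12/((s + 1) ^2 + 1) 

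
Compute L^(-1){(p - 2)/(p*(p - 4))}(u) exp(2*u)*cosh(2*u)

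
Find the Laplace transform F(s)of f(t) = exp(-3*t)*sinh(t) 1/((s + 3)^2 - 1)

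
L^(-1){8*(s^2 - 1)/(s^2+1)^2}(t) 8*t*cos(t)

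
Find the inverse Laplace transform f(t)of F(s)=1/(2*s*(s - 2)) exp(t)*sinh(t)/2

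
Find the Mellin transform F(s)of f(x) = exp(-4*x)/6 gamma(s)/(6*2^(2*s))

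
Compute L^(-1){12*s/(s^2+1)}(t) 12*cos(t)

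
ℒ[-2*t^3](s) -12/s^4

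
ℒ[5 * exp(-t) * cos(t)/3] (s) 5 * (s+1)/(3 * ((s+1)^2+1))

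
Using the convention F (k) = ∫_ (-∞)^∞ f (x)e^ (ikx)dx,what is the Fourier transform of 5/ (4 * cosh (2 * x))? 5 * pi/ (8 * cosh (pi * k/4))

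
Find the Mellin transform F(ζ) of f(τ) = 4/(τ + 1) 4*pi*csc(pi*ζ) 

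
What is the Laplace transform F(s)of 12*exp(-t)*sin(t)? 12/((s + 1)^2 + 1)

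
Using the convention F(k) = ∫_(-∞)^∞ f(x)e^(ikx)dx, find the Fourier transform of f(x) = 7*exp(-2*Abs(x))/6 14/(3*(k^2 + 4))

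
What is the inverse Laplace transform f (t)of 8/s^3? 4*t^2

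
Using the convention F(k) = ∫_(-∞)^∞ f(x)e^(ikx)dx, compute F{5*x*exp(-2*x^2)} 5*sqrt(2)*I*sqrt(pi)*k*exp(-k^2/8)/8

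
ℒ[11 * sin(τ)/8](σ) 11/(8 * (σ^2 + 1))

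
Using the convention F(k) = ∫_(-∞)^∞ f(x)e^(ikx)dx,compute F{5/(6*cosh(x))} 5*pi/(6*cosh(pi*k/2))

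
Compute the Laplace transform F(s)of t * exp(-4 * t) (s + 4)^(-2)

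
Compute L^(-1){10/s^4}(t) 5*t^3/3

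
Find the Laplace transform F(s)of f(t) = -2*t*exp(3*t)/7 -2/(7*(s - 3)^2)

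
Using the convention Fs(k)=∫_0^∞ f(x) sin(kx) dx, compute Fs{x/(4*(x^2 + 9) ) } pi*exp(-3*k) /8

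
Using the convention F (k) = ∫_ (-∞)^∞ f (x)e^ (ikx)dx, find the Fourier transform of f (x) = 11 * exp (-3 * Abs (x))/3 22/ (k^2 + 9)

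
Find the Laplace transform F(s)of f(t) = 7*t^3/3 14/s^4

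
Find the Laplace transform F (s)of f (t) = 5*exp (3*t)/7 5/ (7*(s - 3))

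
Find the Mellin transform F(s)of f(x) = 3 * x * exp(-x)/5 3 * gamma(s + 1)/5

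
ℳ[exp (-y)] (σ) gamma (σ)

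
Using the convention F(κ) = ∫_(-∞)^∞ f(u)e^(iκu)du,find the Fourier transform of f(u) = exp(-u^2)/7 sqrt(pi) * exp(-κ^2/4)/7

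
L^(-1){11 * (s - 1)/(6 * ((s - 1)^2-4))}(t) 11 * exp(t) * cosh(2 * t)/6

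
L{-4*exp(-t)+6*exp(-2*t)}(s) 6/(s+2) - 4/(s+1)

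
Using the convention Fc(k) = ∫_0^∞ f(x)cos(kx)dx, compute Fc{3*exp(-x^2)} 3*sqrt(pi)*exp(-k^2/4)/2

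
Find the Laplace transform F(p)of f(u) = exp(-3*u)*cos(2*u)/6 (p+3)/(6*((p+3)^2+4))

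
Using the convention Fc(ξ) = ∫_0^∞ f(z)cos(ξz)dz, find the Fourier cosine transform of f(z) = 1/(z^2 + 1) pi*exp(-ξ)/2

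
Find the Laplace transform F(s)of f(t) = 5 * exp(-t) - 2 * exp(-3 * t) 5/(s + 1) - 2/(s + 3)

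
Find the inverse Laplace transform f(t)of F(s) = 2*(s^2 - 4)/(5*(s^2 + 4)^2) 2*t*cos(2*t)/5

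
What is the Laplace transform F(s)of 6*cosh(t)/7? 6*s/(7*(s^2 - 1))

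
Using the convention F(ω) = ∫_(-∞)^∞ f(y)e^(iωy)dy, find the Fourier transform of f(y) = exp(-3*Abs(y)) 6/(ω^2+9)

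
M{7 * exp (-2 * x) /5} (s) 7 * gamma (s) / (5 * 2^s) 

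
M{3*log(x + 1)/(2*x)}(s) -3*pi*csc(pi*s)/(2*s - 2)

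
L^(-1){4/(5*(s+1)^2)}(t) 4*t*exp(-t)/5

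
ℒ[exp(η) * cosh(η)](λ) (λ - 1)/(λ * (λ - 2))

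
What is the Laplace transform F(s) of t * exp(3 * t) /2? 1/(2 * (s - 3) ^2) 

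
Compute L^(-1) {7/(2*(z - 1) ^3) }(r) 7*r^2*exp(r) /4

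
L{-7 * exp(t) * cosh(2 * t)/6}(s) 7 * (1 - s)/(6 * ((s - 1)^2 - 4))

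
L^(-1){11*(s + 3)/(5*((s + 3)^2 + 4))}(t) 11*exp(-3*t)*cos(2*t)/5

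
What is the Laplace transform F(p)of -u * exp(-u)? -1/(p + 1)^2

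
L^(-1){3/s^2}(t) 3 * t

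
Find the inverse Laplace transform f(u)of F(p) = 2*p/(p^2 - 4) 2*cosh(2*u)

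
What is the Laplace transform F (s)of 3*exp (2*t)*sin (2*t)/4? 3/ (2*( (s - 2)^2 + 4))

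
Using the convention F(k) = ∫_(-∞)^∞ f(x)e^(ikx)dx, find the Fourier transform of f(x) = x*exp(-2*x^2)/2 sqrt(2)*I*sqrt(pi)*k*exp(-k^2/8)/16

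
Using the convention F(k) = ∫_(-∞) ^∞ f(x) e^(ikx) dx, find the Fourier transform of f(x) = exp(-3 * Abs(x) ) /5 6/(5 * (k^2 + 9) ) 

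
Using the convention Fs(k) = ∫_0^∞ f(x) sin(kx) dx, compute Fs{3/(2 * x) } 3 * pi/4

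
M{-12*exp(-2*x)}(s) -12*gamma(s)/2^s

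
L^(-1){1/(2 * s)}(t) 1/2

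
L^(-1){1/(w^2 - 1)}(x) sinh(x)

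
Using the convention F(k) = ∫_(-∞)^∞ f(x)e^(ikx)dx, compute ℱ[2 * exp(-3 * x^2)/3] 2 * sqrt(3) * sqrt(pi) * exp(-k^2/12)/9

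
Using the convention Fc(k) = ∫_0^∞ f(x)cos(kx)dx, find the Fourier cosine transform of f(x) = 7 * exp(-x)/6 7/(6 * (k^2+1))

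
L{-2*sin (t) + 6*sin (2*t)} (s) 12/ (s^2 + 4) - 2/ (s^2 + 1)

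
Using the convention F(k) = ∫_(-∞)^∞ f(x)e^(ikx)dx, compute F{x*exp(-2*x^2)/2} sqrt(2)*I*sqrt(pi)*k*exp(-k^2/8)/16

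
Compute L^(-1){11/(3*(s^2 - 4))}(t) 11*sinh(2*t)/6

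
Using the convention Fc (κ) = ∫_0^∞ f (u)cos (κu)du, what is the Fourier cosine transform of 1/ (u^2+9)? pi*exp (-3*κ)/6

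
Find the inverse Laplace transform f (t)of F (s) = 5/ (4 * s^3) 5 * t^2/8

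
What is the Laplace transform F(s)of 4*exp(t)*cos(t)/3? 4*(s - 1)/(3*((s - 1)^2 + 1))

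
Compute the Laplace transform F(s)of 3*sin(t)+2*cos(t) 3/(s^2+1)+2*s/(s^2+1)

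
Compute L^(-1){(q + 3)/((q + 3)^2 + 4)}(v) exp(-3 * v) * cos(2 * v)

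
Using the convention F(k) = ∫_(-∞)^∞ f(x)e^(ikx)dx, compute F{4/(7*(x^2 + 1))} 4*pi*exp(-Abs(k))/7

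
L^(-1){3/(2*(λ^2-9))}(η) sinh(3*η)/2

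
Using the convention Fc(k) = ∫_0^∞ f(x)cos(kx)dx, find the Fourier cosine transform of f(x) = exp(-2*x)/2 1/(k^2+4)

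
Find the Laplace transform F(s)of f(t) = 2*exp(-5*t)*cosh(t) 2*(s+5)/((s+5)^2 - 1)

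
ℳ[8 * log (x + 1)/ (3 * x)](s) -8 * pi * csc (pi * s)/ (3 * s - 3)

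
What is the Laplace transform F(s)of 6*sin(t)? 6/(s^2 + 1)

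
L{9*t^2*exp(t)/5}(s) 18/(5*(s - 1)^3)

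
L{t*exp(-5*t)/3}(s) 1/(3*(s + 5)^2)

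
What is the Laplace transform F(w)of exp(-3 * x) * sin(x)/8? 1/(8 * ((w + 3)^2 + 1))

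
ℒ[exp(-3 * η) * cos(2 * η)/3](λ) (λ + 3)/(3 * ((λ + 3)^2 + 4))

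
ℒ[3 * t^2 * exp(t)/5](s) 6/(5 * (s - 1)^3)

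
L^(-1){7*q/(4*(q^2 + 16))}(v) 7*cos(4*v)/4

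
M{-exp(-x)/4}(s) -gamma(s)/4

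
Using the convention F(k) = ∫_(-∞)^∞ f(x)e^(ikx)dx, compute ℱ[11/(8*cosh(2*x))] 11*pi/(16*cosh(pi*k/4))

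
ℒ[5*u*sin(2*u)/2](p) 10*p/(p^2+4)^2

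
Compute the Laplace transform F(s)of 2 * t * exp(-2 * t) 2/(s + 2)^2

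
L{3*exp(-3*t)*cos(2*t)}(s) 3*(s + 3)/((s + 3)^2 + 4)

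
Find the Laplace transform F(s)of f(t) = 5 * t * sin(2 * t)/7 20 * s/(7 * (s^2 + 4)^2)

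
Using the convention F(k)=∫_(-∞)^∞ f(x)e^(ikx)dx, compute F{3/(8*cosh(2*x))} 3*pi/(16*cosh(pi*k/4))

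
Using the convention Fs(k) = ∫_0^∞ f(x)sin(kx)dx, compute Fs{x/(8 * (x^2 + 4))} pi * exp(-2 * k)/16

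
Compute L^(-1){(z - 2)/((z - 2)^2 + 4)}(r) exp(2 * r) * cos(2 * r)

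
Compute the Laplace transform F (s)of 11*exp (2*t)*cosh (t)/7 11*(s - 2)/ (7*( (s - 2)^2 - 1))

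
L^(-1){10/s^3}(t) 5*t^2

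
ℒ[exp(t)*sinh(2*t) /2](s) 1/((s - 1) ^2 - 4) 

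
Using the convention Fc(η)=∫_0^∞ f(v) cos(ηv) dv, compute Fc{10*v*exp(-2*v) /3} 10*(4 - η^2) /(3*(η^2+4) ^2) 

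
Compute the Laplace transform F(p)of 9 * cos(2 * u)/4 9 * p/(4 * (p^2 + 4))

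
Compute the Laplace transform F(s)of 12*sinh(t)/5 12/(5*(s^2 - 1))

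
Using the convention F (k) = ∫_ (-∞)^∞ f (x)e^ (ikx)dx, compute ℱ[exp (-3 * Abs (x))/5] 6/ (5 * (k^2 + 9))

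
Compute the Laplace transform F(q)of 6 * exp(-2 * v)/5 6/(5 * (q + 2))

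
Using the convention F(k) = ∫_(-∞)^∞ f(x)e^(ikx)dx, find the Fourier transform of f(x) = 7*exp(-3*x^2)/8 7*sqrt(3)*sqrt(pi)*exp(-k^2/12)/24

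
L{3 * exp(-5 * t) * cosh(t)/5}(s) 3 * (s + 5)/(5 * ((s + 5)^2-1))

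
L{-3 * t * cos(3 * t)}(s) 3 * (9 - s^2)/(s^2+9)^2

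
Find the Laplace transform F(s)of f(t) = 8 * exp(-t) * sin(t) 8/((s + 1)^2 + 1)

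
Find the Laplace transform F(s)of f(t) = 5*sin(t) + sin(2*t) 2/(s^2 + 4) + 5/(s^2 + 1)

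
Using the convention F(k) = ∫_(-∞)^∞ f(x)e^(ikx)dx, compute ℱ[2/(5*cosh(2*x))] pi/(5*cosh(pi*k/4))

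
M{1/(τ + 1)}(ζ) pi * csc(pi * ζ)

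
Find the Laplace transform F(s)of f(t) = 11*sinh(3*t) 33/(s^2 - 9)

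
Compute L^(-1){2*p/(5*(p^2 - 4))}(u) 2*cosh(2*u)/5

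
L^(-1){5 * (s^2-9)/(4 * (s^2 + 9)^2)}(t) 5 * t * cos(3 * t)/4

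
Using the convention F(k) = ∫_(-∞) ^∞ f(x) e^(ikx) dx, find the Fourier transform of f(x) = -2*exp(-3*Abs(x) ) -12/(k^2+9) 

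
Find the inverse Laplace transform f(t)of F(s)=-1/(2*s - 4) -exp(2*t)/2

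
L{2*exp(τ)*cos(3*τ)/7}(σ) 2*(σ - 1)/(7*((σ - 1)^2 + 9))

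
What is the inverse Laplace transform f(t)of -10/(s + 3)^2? -10 * t * exp(-3 * t)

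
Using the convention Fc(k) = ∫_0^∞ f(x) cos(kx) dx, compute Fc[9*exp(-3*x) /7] 27/(7*(k^2 + 9) ) 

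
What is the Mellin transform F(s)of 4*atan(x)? -2*pi*sec(pi*s/2)/s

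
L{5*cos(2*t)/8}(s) 5*s/(8*(s^2+4))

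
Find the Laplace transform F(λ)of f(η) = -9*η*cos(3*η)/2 9*(9 - λ^2)/(2*(λ^2 + 9)^2)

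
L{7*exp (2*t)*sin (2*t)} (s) 14/ ( (s - 2)^2 + 4)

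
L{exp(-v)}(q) 1/(q + 1)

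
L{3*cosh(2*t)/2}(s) 3*s/(2*(s^2 - 4))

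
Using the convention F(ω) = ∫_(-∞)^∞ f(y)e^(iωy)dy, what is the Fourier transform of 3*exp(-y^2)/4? 3*sqrt(pi)*exp(-ω^2/4)/4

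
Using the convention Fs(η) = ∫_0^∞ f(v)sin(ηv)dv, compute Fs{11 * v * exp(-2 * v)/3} 44 * η/(3 * (η^2 + 4)^2)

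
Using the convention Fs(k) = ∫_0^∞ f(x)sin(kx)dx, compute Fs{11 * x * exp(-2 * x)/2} 22 * k/(k^2 + 4)^2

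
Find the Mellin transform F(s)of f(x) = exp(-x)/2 gamma(s)/2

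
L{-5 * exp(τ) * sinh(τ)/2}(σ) -5/(2 * σ * (σ - 2))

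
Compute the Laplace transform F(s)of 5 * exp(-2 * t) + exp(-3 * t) 1/(s + 3) + 5/(s + 2)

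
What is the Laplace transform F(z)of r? z^(-2)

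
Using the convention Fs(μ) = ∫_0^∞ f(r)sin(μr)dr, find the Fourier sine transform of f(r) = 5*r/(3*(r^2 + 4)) 5*pi*exp(-2*μ)/6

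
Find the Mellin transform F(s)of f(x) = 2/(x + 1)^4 gamma(s) * gamma(4 - s)/3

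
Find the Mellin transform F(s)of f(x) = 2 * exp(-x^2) gamma(s/2)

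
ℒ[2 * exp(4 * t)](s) 2/(s - 4)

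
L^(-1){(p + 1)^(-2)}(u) u*exp(-u)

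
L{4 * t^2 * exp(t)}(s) 8/(s - 1)^3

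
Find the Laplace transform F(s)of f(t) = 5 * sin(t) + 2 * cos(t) 5/(s^2 + 1) + 2 * s/(s^2 + 1)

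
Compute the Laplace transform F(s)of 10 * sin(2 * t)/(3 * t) 10 * atan(2/s)/3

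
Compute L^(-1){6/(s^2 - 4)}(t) 3*sinh(2*t)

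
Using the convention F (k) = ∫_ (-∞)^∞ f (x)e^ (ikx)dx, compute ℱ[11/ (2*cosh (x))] 11*pi/ (2*cosh (pi*k/2))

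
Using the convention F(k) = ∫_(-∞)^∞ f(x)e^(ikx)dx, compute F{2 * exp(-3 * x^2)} 2 * sqrt(3) * sqrt(pi) * exp(-k^2/12)/3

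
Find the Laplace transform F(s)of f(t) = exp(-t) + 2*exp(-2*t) 1/(s + 1) + 2/(s + 2)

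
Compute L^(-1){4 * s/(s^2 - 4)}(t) 4 * cosh(2 * t)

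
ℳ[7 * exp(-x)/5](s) 7 * gamma(s)/5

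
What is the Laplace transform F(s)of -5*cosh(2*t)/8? -5*s/(8*s^2 - 32)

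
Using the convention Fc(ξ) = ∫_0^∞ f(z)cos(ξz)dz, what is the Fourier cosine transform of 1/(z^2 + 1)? pi*exp(-ξ)/2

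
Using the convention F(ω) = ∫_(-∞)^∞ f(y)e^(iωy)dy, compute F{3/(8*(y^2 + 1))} 3*pi*exp(-Abs(ω))/8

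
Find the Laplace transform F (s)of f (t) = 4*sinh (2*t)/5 8/ (5*(s^2 - 4))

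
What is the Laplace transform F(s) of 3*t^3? 18/s^4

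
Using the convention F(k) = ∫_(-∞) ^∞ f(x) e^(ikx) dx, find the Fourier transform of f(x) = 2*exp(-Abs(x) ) 4/(k^2 + 1) 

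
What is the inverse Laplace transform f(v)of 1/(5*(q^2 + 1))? sin(v)/5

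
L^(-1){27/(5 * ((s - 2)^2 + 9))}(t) 9 * exp(2 * t) * sin(3 * t)/5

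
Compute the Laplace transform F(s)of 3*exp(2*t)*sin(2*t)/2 3/((s - 2)^2+4)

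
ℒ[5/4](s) 5/(4 * s)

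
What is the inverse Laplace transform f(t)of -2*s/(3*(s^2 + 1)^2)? -t*sin(t)/3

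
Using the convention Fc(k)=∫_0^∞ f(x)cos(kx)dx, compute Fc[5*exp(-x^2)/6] 5*sqrt(pi)*exp(-k^2/4)/12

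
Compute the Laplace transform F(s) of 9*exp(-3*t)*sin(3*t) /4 27/(4*((s + 3) ^2 + 9) ) 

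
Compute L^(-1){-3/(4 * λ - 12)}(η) -3 * exp(3 * η)/4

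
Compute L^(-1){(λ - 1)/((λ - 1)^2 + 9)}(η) exp(η)*cos(3*η)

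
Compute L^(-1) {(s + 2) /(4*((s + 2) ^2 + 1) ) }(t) exp(-2*t)*cos(t) /4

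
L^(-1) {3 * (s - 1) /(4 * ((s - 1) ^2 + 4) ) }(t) 3 * exp(t) * cos(2 * t) /4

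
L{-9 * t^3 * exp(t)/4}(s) -27/(2 * (s - 1)^4)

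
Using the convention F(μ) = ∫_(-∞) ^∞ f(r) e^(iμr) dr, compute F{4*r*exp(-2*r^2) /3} sqrt(2)*I*sqrt(pi)*μ*exp(-μ^2/8) /6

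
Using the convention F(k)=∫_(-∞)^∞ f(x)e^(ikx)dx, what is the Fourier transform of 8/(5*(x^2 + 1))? 8*pi*exp(-Abs(k))/5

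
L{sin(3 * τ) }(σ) 3/(σ^2 + 9) 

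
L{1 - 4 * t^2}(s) 1/s - 8/s^3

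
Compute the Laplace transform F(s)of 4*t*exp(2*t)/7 4/(7*(s - 2)^2)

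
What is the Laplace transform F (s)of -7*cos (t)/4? -7*s/ (4*s^2 + 4)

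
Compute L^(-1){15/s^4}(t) 5*t^3/2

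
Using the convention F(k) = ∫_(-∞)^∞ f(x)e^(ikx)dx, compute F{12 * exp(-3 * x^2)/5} 4 * sqrt(3) * sqrt(pi) * exp(-k^2/12)/5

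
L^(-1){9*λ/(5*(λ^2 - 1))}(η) 9*cosh(η)/5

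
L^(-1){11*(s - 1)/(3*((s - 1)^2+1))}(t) 11*exp(t)*cos(t)/3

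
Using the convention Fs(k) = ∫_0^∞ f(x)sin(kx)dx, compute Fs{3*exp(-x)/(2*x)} 3*atan(k)/2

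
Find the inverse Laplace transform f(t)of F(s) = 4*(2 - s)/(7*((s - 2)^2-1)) -4*exp(2*t)*cosh(t)/7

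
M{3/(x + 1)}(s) 3 * pi * csc(pi * s)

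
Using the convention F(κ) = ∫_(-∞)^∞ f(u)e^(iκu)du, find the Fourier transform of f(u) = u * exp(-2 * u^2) sqrt(2) * I * sqrt(pi) * κ * exp(-κ^2/8)/8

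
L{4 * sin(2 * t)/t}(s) 4 * atan(2/s)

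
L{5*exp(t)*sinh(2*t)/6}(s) 5/(3*((s - 1)^2-4))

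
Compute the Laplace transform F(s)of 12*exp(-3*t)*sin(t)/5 12/(5*((s + 3)^2 + 1))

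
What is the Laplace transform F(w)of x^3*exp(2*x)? 6/(w - 2)^4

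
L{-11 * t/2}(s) -11/(2 * s^2)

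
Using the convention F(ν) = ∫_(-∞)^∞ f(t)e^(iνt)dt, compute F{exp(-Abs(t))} 2/(ν^2 + 1)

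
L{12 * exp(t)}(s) 12/(s - 1)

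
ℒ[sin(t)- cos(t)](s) 1/(s^2 + 1)- s/(s^2 + 1)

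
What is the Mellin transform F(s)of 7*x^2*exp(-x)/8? 7*gamma(s + 2)/8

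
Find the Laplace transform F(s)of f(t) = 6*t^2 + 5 12/s^3 + 5/s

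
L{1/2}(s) 1/(2*s) 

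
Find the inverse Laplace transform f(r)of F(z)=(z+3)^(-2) r*exp(-3*r)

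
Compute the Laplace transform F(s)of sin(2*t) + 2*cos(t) 2/(s^2 + 4) + 2*s/(s^2 + 1)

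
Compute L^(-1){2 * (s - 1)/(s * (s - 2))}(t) 2 * exp(t) * cosh(t)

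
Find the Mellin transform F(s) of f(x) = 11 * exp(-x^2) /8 11 * gamma(s/2) /16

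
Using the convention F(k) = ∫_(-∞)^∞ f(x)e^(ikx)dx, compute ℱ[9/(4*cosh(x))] 9*pi/(4*cosh(pi*k/2))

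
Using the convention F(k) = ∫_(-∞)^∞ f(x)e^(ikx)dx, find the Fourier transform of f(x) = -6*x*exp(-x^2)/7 -3*I*sqrt(pi)*k*exp(-k^2/4)/7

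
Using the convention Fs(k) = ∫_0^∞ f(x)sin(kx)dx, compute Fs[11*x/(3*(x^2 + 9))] 11*pi*exp(-3*k)/6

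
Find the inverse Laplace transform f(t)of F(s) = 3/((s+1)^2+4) 3*exp(-t)*sin(2*t)/2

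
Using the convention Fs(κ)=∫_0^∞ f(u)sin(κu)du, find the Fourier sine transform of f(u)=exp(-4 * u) κ/(κ^2+16)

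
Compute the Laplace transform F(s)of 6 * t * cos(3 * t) 6 * (s^2 - 9)/(s^2+9)^2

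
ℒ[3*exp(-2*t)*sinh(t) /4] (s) 3/(4*((s + 2) ^2 - 1) ) 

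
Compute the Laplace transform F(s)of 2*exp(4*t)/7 2/(7*(s - 4))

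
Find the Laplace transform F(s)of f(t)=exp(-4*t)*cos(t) (s + 4)/((s + 4)^2 + 1)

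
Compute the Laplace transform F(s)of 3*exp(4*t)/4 3/(4*(s - 4))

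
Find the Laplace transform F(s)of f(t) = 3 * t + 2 2/s + 3/s^2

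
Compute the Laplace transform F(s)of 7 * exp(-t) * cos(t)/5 7 * (s + 1)/(5 * ((s + 1)^2 + 1))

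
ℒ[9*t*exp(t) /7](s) 9/(7*(s - 1) ^2) 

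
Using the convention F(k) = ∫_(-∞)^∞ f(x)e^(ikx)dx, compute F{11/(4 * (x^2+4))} 11 * pi * exp(-2 * Abs(k))/8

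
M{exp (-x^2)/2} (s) gamma (s/2)/4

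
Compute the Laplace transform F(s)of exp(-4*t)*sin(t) 1/((s+4)^2+1)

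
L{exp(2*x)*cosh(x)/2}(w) (w - 2)/(2*((w - 2)^2-1))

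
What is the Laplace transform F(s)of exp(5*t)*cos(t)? (s - 5)/((s - 5)^2+1)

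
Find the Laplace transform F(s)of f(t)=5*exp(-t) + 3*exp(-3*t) 3/(s + 3) + 5/(s + 1)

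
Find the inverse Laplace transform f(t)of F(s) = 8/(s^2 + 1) 8*sin(t)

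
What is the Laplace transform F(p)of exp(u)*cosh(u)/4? (p - 1)/(4*p*(p - 2))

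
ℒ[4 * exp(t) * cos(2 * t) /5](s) 4 * (s - 1) /(5 * ((s - 1) ^2 + 4) ) 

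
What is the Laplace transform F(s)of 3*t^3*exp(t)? 18/(s - 1)^4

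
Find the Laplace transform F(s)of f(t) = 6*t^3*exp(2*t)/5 36/(5*(s - 2)^4)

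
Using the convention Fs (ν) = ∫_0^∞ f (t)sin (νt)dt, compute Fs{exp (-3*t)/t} atan (ν/3)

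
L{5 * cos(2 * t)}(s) 5 * s/(s^2 + 4)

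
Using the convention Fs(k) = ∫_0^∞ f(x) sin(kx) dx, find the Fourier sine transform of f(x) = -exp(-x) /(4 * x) -atan(k) /4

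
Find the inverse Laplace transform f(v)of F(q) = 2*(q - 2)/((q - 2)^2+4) 2*exp(2*v)*cos(2*v)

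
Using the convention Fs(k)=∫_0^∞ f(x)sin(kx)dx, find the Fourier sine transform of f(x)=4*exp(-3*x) 4*k/(k^2 + 9)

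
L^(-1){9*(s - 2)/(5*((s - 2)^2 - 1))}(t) 9*exp(2*t)*cosh(t)/5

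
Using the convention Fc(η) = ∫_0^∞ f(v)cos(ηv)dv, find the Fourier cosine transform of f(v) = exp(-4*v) 4/(η^2+16)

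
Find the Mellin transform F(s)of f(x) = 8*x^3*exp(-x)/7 8*gamma(s+3)/7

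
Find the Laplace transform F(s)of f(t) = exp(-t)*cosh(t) (s + 1)/(s*(s + 2))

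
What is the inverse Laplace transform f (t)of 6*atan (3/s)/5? 6*sin (3*t)/ (5*t)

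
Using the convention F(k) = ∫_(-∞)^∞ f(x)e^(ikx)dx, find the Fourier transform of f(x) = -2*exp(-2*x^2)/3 -sqrt(2)*sqrt(pi)*exp(-k^2/8)/3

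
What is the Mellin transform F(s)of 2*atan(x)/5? -pi*sec(pi*s/2)/(5*s)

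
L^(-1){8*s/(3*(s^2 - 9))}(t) 8*cosh(3*t)/3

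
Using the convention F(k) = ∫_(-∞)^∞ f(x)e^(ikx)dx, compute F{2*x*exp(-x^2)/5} I*sqrt(pi)*k*exp(-k^2/4)/5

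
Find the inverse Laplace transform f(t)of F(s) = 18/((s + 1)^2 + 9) 6 * exp(-t) * sin(3 * t)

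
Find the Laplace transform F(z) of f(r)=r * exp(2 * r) (z - 2) ^(-2) 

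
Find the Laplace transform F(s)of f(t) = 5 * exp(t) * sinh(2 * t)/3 10/(3 * ((s - 1)^2 - 4))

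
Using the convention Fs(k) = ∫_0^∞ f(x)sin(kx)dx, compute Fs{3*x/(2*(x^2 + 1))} 3*pi*exp(-k)/4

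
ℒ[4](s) 4/s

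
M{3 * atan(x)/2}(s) -3 * pi * sec(pi * s/2)/(4 * s)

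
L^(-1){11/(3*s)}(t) 11/3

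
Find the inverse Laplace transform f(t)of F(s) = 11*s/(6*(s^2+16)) 11*cos(4*t)/6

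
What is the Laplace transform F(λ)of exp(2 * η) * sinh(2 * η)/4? 1/(2 * λ * (λ - 4))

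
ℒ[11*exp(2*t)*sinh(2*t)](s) 22/(s*(s - 4))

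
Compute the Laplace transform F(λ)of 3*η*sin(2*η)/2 6*λ/(λ^2 + 4)^2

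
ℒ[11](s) 11/s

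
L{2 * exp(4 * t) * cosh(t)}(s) 2 * (s - 4)/((s - 4)^2 - 1)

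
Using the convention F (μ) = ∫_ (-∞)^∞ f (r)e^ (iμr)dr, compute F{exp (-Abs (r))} 2/ (μ^2 + 1)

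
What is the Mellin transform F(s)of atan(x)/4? -pi * sec(pi * s/2)/(8 * s)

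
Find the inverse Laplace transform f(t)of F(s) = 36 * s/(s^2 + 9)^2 6 * t * sin(3 * t)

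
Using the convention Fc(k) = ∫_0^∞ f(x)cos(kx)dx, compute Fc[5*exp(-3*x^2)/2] 5*sqrt(3)*sqrt(pi)*exp(-k^2/12)/12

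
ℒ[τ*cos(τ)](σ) (σ^2 - 1)/(σ^2+1)^2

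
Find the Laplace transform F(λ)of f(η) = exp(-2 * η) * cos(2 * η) (λ + 2)/((λ + 2)^2 + 4)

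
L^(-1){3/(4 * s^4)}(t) t^3/8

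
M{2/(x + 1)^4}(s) gamma(s)*gamma(4 - s)/3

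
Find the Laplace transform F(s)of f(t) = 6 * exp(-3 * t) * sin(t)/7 6/(7 * ((s + 3)^2 + 1))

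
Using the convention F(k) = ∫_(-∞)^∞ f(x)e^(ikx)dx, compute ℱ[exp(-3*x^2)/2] sqrt(3)*sqrt(pi)*exp(-k^2/12)/6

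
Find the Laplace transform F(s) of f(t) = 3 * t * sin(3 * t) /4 9 * s/(2 * (s^2 + 9) ^2) 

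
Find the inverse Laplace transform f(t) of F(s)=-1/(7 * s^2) -t/7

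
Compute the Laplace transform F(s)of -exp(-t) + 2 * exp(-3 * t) 2/(s + 3) - 1/(s + 1)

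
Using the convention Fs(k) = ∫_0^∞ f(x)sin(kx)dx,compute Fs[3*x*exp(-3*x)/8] 9*k/(4*(k^2 + 9)^2)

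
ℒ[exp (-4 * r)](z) 1/ (z + 4)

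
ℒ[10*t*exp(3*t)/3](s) 10/(3*(s - 3)^2)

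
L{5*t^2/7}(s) 10/(7*s^3)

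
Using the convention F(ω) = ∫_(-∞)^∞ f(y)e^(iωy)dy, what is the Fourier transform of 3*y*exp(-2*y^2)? 3*sqrt(2)*I*sqrt(pi)*ω*exp(-ω^2/8)/8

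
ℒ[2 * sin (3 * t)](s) 6/ (s^2 + 9)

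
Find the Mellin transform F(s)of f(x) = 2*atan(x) -pi*sec(pi*s/2)/s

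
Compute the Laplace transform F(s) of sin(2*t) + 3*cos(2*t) 3*s/(s^2 + 4) + 2/(s^2 + 4) 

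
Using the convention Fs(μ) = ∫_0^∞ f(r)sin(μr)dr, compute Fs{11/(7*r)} 11*pi/14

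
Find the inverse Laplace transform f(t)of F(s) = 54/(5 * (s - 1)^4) 9 * t^3 * exp(t)/5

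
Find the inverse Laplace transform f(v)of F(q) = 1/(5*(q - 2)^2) v*exp(2*v)/5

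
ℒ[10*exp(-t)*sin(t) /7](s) 10/(7*((s+1) ^2+1) ) 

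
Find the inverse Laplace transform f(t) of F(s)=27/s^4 9*t^3/2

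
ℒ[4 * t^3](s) 24/s^4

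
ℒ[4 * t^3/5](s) 24/(5 * s^4)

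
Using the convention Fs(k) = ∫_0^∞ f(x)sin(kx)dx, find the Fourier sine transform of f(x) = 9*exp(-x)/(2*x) 9*atan(k)/2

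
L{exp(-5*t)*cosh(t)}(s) (s + 5)/((s + 5)^2 - 1)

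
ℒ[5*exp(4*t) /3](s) 5/(3*(s - 4) ) 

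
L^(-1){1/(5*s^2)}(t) t/5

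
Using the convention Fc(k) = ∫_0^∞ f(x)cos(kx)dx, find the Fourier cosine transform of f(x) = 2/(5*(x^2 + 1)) pi*exp(-k)/5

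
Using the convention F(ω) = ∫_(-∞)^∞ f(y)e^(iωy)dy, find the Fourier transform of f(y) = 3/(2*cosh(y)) 3*pi/(2*cosh(pi*ω/2))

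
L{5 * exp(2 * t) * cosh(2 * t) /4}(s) 5 * (s - 2) /(4 * s * (s - 4) ) 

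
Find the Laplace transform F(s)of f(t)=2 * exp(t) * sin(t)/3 2/(3 * ((s - 1)^2 + 1))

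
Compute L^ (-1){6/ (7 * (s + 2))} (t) 6 * exp (-2 * t)/7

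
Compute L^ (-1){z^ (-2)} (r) r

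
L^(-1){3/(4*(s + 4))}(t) 3*exp(-4*t)/4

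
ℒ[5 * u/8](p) 5/(8 * p^2)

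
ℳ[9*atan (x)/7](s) -9*pi*sec (pi*s/2)/ (14*s)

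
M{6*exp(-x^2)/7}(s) 3*gamma(s/2)/7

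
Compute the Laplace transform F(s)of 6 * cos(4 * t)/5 6 * s/(5 * (s^2 + 16))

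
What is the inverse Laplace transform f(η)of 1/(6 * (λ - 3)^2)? η * exp(3 * η)/6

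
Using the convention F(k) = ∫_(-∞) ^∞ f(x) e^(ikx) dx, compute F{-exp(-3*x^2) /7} -sqrt(3)*sqrt(pi)*exp(-k^2/12) /21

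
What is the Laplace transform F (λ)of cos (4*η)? λ/ (λ^2 + 16)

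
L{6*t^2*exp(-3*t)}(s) 12/(s + 3)^3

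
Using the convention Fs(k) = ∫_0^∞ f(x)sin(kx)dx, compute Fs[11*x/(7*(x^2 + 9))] 11*pi*exp(-3*k)/14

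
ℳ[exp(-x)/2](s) gamma(s)/2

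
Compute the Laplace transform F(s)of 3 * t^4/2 36/s^5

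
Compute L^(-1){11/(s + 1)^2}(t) 11*t*exp(-t)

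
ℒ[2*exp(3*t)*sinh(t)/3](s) 2/(3*((s - 3)^2 - 1))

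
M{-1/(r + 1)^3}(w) -pi * (w - 2) * (w - 1)/(2 * sin(pi * w))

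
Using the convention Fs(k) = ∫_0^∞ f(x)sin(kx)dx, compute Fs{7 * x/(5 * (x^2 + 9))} 7 * pi * exp(-3 * k)/10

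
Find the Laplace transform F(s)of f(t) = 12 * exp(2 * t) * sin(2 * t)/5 24/(5 * ((s - 2)^2+4))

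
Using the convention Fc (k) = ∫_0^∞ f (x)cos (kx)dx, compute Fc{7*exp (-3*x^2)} 7*sqrt (3)*sqrt (pi)*exp (-k^2/12)/6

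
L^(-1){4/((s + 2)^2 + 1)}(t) 4 * exp(-2 * t) * sin(t)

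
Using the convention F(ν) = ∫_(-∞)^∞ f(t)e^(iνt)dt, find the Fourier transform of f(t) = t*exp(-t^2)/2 I*sqrt(pi)*ν*exp(-ν^2/4)/4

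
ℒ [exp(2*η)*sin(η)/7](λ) 1/(7*((λ - 2)^2 + 1))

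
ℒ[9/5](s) 9/(5*s)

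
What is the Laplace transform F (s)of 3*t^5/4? 90/s^6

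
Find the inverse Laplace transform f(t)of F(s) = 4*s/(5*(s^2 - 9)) 4*cosh(3*t)/5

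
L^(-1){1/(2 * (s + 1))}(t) exp(-t)/2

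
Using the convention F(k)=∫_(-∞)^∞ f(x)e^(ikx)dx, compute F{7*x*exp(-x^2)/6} 7*I*sqrt(pi)*k*exp(-k^2/4)/12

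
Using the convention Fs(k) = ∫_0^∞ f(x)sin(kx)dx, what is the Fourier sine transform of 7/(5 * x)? 7 * pi/10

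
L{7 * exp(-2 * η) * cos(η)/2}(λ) 7 * (λ+2)/(2 * ((λ+2)^2+1))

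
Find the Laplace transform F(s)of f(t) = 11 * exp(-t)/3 11/(3 * (s + 1))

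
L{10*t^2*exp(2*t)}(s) 20/(s - 2)^3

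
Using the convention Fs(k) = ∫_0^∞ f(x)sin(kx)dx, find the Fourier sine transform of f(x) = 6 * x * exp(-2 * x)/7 24 * k/(7 * (k^2+4)^2)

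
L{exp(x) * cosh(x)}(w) (w - 1)/(w * (w - 2))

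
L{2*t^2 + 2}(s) 2/s + 4/s^3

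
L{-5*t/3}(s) -5/(3*s^2)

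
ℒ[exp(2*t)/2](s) 1/(2*(s - 2))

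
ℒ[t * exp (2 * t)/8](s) 1/ (8 * (s - 2)^2)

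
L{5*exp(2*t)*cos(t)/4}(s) 5*(s - 2)/(4*((s - 2)^2 + 1))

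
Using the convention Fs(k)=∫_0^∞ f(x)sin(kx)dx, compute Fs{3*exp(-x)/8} 3*k/(8*(k^2 + 1))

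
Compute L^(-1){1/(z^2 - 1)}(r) sinh(r)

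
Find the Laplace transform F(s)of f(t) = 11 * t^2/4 11/(2 * s^3)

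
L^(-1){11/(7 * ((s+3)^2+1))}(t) 11 * exp(-3 * t) * sin(t)/7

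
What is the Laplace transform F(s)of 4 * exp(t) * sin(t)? 4/((s - 1)^2+1)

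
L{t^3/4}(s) 3/(2*s^4)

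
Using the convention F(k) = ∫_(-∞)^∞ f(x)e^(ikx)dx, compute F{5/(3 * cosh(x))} 5 * pi/(3 * cosh(pi * k/2))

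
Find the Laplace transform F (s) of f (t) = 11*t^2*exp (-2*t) 22/ (s + 2) ^3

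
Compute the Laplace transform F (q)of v q^ (-2)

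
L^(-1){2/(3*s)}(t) 2/3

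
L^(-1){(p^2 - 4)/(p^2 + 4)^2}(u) u * cos(2 * u)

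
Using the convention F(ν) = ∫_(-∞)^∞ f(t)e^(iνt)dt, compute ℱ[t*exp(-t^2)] I*sqrt(pi)*ν*exp(-ν^2/4)/2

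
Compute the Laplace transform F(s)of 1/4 1/(4 * s)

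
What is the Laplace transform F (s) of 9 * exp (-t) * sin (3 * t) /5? 27/ (5 * ( (s + 1) ^2 + 9) ) 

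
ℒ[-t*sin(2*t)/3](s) -4*s/(3*(s^2 + 4)^2)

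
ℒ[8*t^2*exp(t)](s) 16/(s - 1)^3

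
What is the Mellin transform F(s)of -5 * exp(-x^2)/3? -5 * gamma(s/2)/6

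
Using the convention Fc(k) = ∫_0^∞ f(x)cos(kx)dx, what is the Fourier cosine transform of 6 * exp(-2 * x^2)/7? 3 * sqrt(2) * sqrt(pi) * exp(-k^2/8)/14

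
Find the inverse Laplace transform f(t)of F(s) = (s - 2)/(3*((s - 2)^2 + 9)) exp(2*t)*cos(3*t)/3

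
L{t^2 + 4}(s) 4/s + 2/s^3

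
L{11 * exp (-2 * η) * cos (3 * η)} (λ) 11 * (λ+2)/ ( (λ+2)^2+9)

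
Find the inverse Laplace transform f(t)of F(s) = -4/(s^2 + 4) -2*sin(2*t)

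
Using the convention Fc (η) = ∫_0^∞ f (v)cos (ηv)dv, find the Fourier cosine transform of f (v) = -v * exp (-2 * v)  (η^2 - 4)/ (η^2 + 4)^2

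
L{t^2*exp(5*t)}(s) 2/(s - 5)^3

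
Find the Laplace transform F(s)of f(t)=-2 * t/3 -2/(3 * s^2)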